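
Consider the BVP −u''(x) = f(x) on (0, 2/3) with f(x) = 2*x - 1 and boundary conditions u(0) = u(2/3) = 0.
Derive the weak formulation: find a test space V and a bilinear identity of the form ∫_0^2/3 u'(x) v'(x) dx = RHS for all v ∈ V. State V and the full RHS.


V = H^1_0(0, 2/3) (so v(0) = v(2/3) = 0); weak form: ∫_0^2/3 u'v' dx = ∫_0^2/3 (2*x - 1) v dx for all v ∈ V.

Multiply both sides by a test function v and integrate from 0 to 2/3:
  ∫_0^2/3 −u''(x) v(x) dx = ∫_0^2/3 f(x) v(x) dx.
Integrate the LHS by parts once:
  ∫_0^2/3 −u'' v dx = −[u'(x) v(x)]_0^2/3 + ∫_0^2/3 u'(x) v'(x) dx.
Thus ∫_0^2/3 u'(x) v'(x) dx = ∫_0^2/3 f(x) v(x) dx + [u'(x) v(x)]_0^2/3.
Choose V so that boundary terms are either known or forced to vanish.
u is Dirichlet: u(0) = u(2/3) = 0. Let V = H^1_0(0, 2/3); then v(0) = v(2/3) = 0, and [u' v]_0^2/3 = 0.
Weak formulation: find u (satisfying any essential BC) such that ∫_0^2/3 u'(x) v'(x) dx = ∫_0^2/3 f v dx for all v ∈ V.
Substituting f(x) = 2*x - 1, the right-hand side is ∫_0^2/3 (2*x - 1) v dx.


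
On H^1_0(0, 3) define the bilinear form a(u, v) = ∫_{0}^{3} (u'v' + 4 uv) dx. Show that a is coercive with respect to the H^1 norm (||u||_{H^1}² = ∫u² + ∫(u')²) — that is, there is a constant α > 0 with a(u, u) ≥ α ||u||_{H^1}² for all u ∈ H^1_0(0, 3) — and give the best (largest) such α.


α = 1

Coercivity of a(·,·) on H^1_0(0, 3) means a(u, u) ≥ α ||u||_{H^1}² for every u ∈ H^1_0.
The interval has length L = 3, and Poincaré/coercivity depend only on L. Here a(u, u) = ∫(u')² + (4)·∫u².
Here c = 4 ≥ 1, so a(u,u) = ∫(u')² + c∫u² ≥ ∫(u')² + ∫u² = ||u||_{H^1}², i.e. α = 1 works. No larger α is possible: a(u,u) ≥ α||u||_{H^1}² means (1−α)∫(u')² ≥ (α−c)∫u², and for the modes u_n = sin(nπ(x−x₀)/L) (x₀ the left endpoint) one has ∫u_n²/∫(u_n')² = (L/(nπ))² → 0, so a(u_n,u_n)/||u_n||_{H^1}² → 1. Hence the optimal constant is α = 1.
Therefore α = 1.


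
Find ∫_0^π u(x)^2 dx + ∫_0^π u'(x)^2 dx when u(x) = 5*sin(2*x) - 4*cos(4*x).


||u||_{H^1(0,π)}^2 = 397*π/2

u'(x) = 16*sin(4*x) + 10*cos(2*x).
Expand u² and (u')² and integrate term by term on (0, π), using: for integers n ≥ 1, ∫_0^π sin²(nx) dx = ∫_0^π cos²(nx) dx = π/2; for n ≠ n', ∫_0^π sin(nx)sin(n'x) dx = ∫_0^π cos(nx)cos(n'x) dx = 0; and by product-to-sum, ∫_0^π sin(nx)cos(n'x) dx = ½∫_0^π [sin((n+n')x) + sin((n−n')x)] dx, which is 0 when n+n' is even and 2n/(n²−n'²) when n+n' is odd (it need not vanish on (0, π)).
  u² squared terms: (-4)²·∫cos(4x)² dx = 16·π/2 = 8*π;  (5)²·∫sin(2x)² dx = 25·π/2 = 25*π/2.
  u² cross terms: 2·(-4)·(5)·∫cos(4x)·sin(2x) dx = -40·(0) = 0.
  So ∫_0^π u² dx = 8*π + 25*π/2 + 0 = 41*π/2.
  (u')² squared terms: (10)²·∫cos(2x)² dx = 100·π/2 = 50*π;  (16)²·∫sin(4x)² dx = 256·π/2 = 128*π.
  (u')² cross terms: 2·(10)·(16)·∫cos(2x)·sin(4x) dx = 320·(0) = 0.
  So ∫_0^π (u')² dx = 50*π + 128*π + 0 = 178*π.
||u||_{H^1}^2 = (41*π/2) + (178*π) = 397*π/2.


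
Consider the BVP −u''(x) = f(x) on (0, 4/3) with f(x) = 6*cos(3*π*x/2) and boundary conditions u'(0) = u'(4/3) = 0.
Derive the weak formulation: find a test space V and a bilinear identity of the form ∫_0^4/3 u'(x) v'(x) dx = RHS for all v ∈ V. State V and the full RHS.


V = H^1(0, 4/3) (no boundary constraint on v; u is determined up to an additive constant); weak form: ∫_0^4/3 u'v' dx = ∫_0^4/3 (6*cos(3*π*x/2)) v dx for all v ∈ V.

Multiply both sides by a test function v and integrate from 0 to 4/3:
  ∫_0^4/3 −u''(x) v(x) dx = ∫_0^4/3 f(x) v(x) dx.
Integrate the LHS by parts once:
  ∫_0^4/3 −u'' v dx = −[u'(x) v(x)]_0^4/3 + ∫_0^4/3 u'(x) v'(x) dx.
Thus ∫_0^4/3 u'(x) v'(x) dx = ∫_0^4/3 f(x) v(x) dx + [u'(x) v(x)]_0^4/3.
Choose V so that boundary terms are either known or forced to vanish.
u has homogeneous Neumann: u'(0) = u'(4/3) = 0. So [u' v]_0^4/3 = 0·v(4/3) − 0·v(0) = 0 for any v; take V = H^1(0, 4/3).
Weak formulation: find u (satisfying any essential BC) such that ∫_0^4/3 u'(x) v'(x) dx = ∫_0^4/3 f v dx for all v ∈ V (homogeneous Neumann, so boundary terms vanish).
Substituting f(x) = 6*cos(3*π*x/2), the right-hand side is ∫_0^4/3 (6*cos(3*π*x/2)) v dx.
Compatibility check (pure Neumann): taking v ≡ 1 ∈ V gives 0 = ∫_0^4/3 f dx + (0) − (0), i.e. ∫_0^4/3 f dx must equal u'(0) − u'(4/3) = 0. Indeed ∫_0^4/3 (6*cos(3*π*x/2)) dx = 0, so the data are compatible. The solution is then unique only up to an additive constant (fix it e.g. by requiring ∫_0^4/3 u dx = 0).


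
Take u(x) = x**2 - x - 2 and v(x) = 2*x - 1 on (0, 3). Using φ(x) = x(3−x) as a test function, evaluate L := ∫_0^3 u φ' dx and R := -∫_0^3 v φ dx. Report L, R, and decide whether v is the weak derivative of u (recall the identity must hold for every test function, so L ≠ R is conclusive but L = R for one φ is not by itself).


LHS = -9, RHS = -9. Yes, v = u' weakly.

u(x) = x**2 - x - 2, classical derivative u'(x) = 2*x - 1.
φ(x) = x(3−x), so φ'(x) = 3 - 2*x.
Note φ(0) = φ(3) = 0, so the boundary term u·φ vanishes.
LHS = ∫_0^3 u(x) φ'(x) dx = ∫_0^3 (-2*x^3 + 5*x^2 + x - 6) dx. Term by term:
  ∫_0^3 -2*x^3 dx = -81/2;  ∫_0^3 5*x^2 dx = 45;  ∫_0^3 x dx = 9/2;
  ∫_0^3 -6 dx = -18.
Sum: -81/2 + 45 + 9/2 − 18 = -9.
So LHS = -9.
∫_0^3 v(x) φ(x) dx = ∫_0^3 (-2*x^3 + 7*x^2 - 3*x) dx. Term by term:
  ∫_0^3 -2*x^3 dx = -81/2;  ∫_0^3 7*x^2 dx = 63;  ∫_0^3 -3*x dx = -27/2.
Sum: -81/2 + 63 − 27/2 = 9.
So RHS = -∫_0^3 v(x) φ(x) dx = -9.
LHS = RHS, so the identity holds for this test φ.
Moreover u is smooth here and v(x) = u'(x) = 2*x - 1 pointwise, so the identity holds for every test function. Hence v is the weak derivative of u.


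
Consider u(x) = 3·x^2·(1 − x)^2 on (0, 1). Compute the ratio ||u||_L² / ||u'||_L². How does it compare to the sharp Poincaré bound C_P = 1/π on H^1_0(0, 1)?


||u||_L² / ||u'||_L² = sqrt(3)/6 < C_P = 1/π.

u(x) = 3·x^2·(1 − x)^2, so u'(x) = 6*x*(x - 1)*(2*x - 1).
u(x) = 3·x^2·(1 − x)^2 vanishes at x = 0 and x = 1, so u ∈ H^1_0(0, 1). Differentiate via the product rule and integrate the resulting polynomials term by term.
  ∫_0^1 u² dx = ∫_0^1 (9*x^8 - 36*x^7 + 54*x^6 - 36*x^5 + 9*x^4) dx. Term by term:
    ∫_0^1 9*x^8 dx = 1;  ∫_0^1 -36*x^7 dx = -9/2;  ∫_0^1 54*x^6 dx = 54/7;
    ∫_0^1 -36*x^5 dx = -6;  ∫_0^1 9*x^4 dx = 9/5.
  Sum: 1 − 9/2 + 54/7 − 6 + 9/5 = 1/70.
  ∫_0^1 (u')² dx = ∫_0^1 (144*x^6 - 432*x^5 + 468*x^4 - 216*x^3 + 36*x^2) dx. Term by term:
    ∫_0^1 144*x^6 dx = 144/7;  ∫_0^1 -432*x^5 dx = -72;  ∫_0^1 468*x^4 dx = 468/5;
    ∫_0^1 -216*x^3 dx = -54;  ∫_0^1 36*x^2 dx = 12.
  Sum: 144/7 − 72 + 468/5 − 54 + 12 = 6/35.
∫_0^1 u² dx = 1/70, so ||u||_L² = sqrt(70)/70.
∫_0^1 (u')² dx = 6/35, so ||u'||_L² = sqrt(210)/35.
Ratio ||u||_L² / ||u'||_L² = sqrt(3)/6.
Sharp Poincaré constant on H^1_0(0, 1) is C_P = L/π = 1/π, achieved by sin(π·x).
A polynomial bump cannot attain the sharp Poincaré constant (only the first sine eigenfunction does), so the ratio is strictly less than C_P, consistent with ||u||_L² ≤ C_P ||u'||_L².


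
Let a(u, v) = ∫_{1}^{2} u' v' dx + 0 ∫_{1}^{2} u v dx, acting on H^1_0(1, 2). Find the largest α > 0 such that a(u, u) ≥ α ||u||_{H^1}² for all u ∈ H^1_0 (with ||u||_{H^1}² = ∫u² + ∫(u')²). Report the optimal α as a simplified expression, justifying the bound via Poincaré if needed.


α = π^2/(1 + π^2)

Coercivity of a(·,·) on H^1_0(1, 2) means a(u, u) ≥ α ||u||_{H^1}² for every u ∈ H^1_0.
The interval has length L = 1, and Poincaré/coercivity depend only on L. Here a(u, u) = ∫(u')² + (0)·∫u².
Here c = 0, so a(u,u) = ∫(u')² alone. The condition a(u,u) ≥ α||u||_{H^1}² reads (1−α)∫(u')² ≥ (α−c)∫u². Any admissible α is ≤ 1 (rapidly oscillating u have ∫u²/∫(u')² → 0), and α = 1 would force 0 ≥ (1−c)∫u², impossible since c < 1; so 1−α > 0. By the sharp Poincaré inequality on H^1_0 of an interval of length L, ∫(u')² ≥ (π/L)²∫u² with equality for the first sine mode sin(π(x−x₀)/L) (x₀ the left endpoint), so the inequality holds for all u iff (1−α)(π/L)² ≥ α − c, i.e. α ≤ ((π/L)² + c)/((π/L)² + 1) = (1 + c(L/π)²)/(1 + (L/π)²). (Direct route, valid since c ≤ 0: Poincaré gives c∫u² ≥ c(L/π)²∫(u')², so a(u,u) ≥ (1 + c(L/π)²)∫(u')², while ||u||_{H^1}² ≤ (1 + (L/π)²)∫(u')²; dividing yields the same α.) With (π/L)² = π^2 and c = 0, the largest admissible constant is α = ((π/L)² + c)/((π/L)² + 1).
Simplifying, α = π^2/(1 + π^2).


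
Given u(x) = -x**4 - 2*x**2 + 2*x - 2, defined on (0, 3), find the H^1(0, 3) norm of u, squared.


||u||_{H^1}^2 = 67029/7

The H^1 norm (squared) on an interval (0, L) is
  ||u||_{H^1}^2 = ∫_0^L u(x)^2 dx + ∫_0^L u'(x)^2 dx.
Compute u'(x) = -4*x**3 - 4*x + 2.
Then u(x)^2 = x**8 + 4*x**6 - 4*x**5 + 8*x**4 - 8*x**3 + 12*x**2 - 8*x + 4 and u'(x)^2 = 16*x**6 + 32*x**4 - 16*x**3 + 16*x**2 - 16*x + 4.
Integrate each monomial from 0 to 3 using ∫_0^3 c·x^n dx = c·3^(n+1)/(n+1):
  ∫_0^3 u(x)^2 dx = ∫_0^3 (x^8 + 4*x^6 - 4*x^5 + 8*x^4 - 8*x^3 + 12*x^2 - 8*x + 4) dx. Term by term:
    ∫_0^3 x^8 dx = 2187;  ∫_0^3 4*x^6 dx = 8748/7;  ∫_0^3 -4*x^5 dx = -486;
    ∫_0^3 8*x^4 dx = 1944/5;  ∫_0^3 -8*x^3 dx = -162;  ∫_0^3 12*x^2 dx = 108;
    ∫_0^3 -8*x dx = -36;  ∫_0^3 4 dx = 12.
  Sum: 2187 + 8748/7 − 486 + 1944/5 − 162 + 108 − 36 + 12 = 114153/35.
  ∫_0^3 u'(x)^2 dx = ∫_0^3 (16*x^6 + 32*x^4 - 16*x^3 + 16*x^2 - 16*x + 4) dx. Term by term:
    ∫_0^3 16*x^6 dx = 34992/7;  ∫_0^3 32*x^4 dx = 7776/5;  ∫_0^3 -16*x^3 dx = -324;
    ∫_0^3 16*x^2 dx = 144;  ∫_0^3 -16*x dx = -72;  ∫_0^3 4 dx = 12.
  Sum: 34992/7 + 7776/5 − 324 + 144 − 72 + 12 = 220992/35.
Adding: ||u||_{H^1}^2 = 114153/35 + 220992/35 = 67029/7.


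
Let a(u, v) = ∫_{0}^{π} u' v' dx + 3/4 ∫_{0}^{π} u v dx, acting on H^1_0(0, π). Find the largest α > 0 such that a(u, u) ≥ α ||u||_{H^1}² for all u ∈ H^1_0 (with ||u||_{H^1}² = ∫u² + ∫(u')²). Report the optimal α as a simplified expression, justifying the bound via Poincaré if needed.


α = 7/8

Coercivity of a(·,·) on H^1_0(0, π) means a(u, u) ≥ α ||u||_{H^1}² for every u ∈ H^1_0.
The interval has length L = π, and Poincaré/coercivity depend only on L. Here a(u, u) = ∫(u')² + (3/4)·∫u².
Here 0 < c = 3/4 < 1. The condition a(u,u) ≥ α||u||_{H^1}² reads (1−α)∫(u')² ≥ (α−c)∫u². Any admissible α is ≤ 1 (rapidly oscillating u have ∫u²/∫(u')² → 0), and α = 1 would force 0 ≥ (1−c)∫u², impossible since c < 1; so 1−α > 0. By the sharp Poincaré inequality on H^1_0 of an interval of length L, ∫(u')² ≥ (π/L)²∫u² with equality for the first sine mode sin(π(x−x₀)/L) (x₀ the left endpoint), so the inequality holds for all u iff (1−α)(π/L)² ≥ α − c, i.e. α ≤ ((π/L)² + c)/((π/L)² + 1) = (1 + c(L/π)²)/(1 + (L/π)²). With (π/L)² = 1 and c = 3/4, the largest admissible constant is α = ((π/L)² + c)/((π/L)² + 1).
Simplifying, α = 7/8.


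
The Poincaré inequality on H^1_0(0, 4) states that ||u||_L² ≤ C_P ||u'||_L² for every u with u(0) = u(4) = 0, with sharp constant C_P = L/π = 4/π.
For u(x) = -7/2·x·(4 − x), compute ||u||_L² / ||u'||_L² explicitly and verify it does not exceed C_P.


||u||_L² / ||u'||_L² = 2*sqrt(10)/5 < C_P = 4/π.

u(x) = -7/2·x·(4 − x), so u'(x) = 7*x - 14.
u(x) = -7/2·x·(4 − x) vanishes at x = 0 and x = 4, so u ∈ H^1_0(0, 4). Differentiate via the product rule and integrate the resulting polynomials term by term.
  ∫_0^4 u² dx = ∫_0^4 (49*x^4/4 - 98*x^3 + 196*x^2) dx. Term by term:
    ∫_0^4 49*x^4/4 dx = 12544/5;  ∫_0^4 -98*x^3 dx = -6272;  ∫_0^4 196*x^2 dx = 12544/3.
  Sum: 12544/5 − 6272 + 12544/3 = 6272/15.
  ∫_0^4 (u')² dx = ∫_0^4 (49*x^2 - 196*x + 196) dx. Term by term:
    ∫_0^4 49*x^2 dx = 3136/3;  ∫_0^4 -196*x dx = -1568;  ∫_0^4 196 dx = 784.
  Sum: 3136/3 − 1568 + 784 = 784/3.
∫_0^4 u² dx = 6272/15, so ||u||_L² = 56*sqrt(30)/15.
∫_0^4 (u')² dx = 784/3, so ||u'||_L² = 28*sqrt(3)/3.
Ratio ||u||_L² / ||u'||_L² = 2*sqrt(10)/5.
Sharp Poincaré constant on H^1_0(0, 4) is C_P = L/π = 4/π, achieved by sin(π/4·x).
A polynomial bump cannot attain the sharp Poincaré constant (only the first sine eigenfunction does), so the ratio is strictly less than C_P, consistent with ||u||_L² ≤ C_P ||u'||_L².


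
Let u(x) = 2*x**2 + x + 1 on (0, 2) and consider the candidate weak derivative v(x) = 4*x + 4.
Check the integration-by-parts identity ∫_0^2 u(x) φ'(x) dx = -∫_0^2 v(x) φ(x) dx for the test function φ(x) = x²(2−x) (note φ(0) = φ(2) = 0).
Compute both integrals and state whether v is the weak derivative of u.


LHS = -116/15, RHS = -176/15. No, v is not the weak derivative of u.

u(x) = 2*x**2 + x + 1, classical derivative u'(x) = 4*x + 1.
φ(x) = x²(2−x), so φ'(x) = x*(4 - 3*x).
Note φ(0) = φ(2) = 0, so the boundary term u·φ vanishes.
LHS = ∫_0^2 u(x) φ'(x) dx = ∫_0^2 (-6*x^4 + 5*x^3 + x^2 + 4*x) dx. Term by term:
  ∫_0^2 -6*x^4 dx = -192/5;  ∫_0^2 5*x^3 dx = 20;  ∫_0^2 x^2 dx = 8/3;
  ∫_0^2 4*x dx = 8.
Sum: -192/5 + 20 + 8/3 + 8 = -116/15.
So LHS = -116/15.
∫_0^2 v(x) φ(x) dx = ∫_0^2 (-4*x^4 + 4*x^3 + 8*x^2) dx. Term by term:
  ∫_0^2 -4*x^4 dx = -128/5;  ∫_0^2 4*x^3 dx = 16;  ∫_0^2 8*x^2 dx = 64/3.
Sum: -128/5 + 16 + 64/3 = 176/15.
So RHS = -∫_0^2 v(x) φ(x) dx = -176/15.
LHS − RHS = 4 ≠ 0, so the identity fails.
(For a valid weak derivative the identity must hold for EVERY test function, in particular this one. The failure shows v is NOT the weak derivative of u.)
Correct weak derivative would be u'(x) = 4*x + 1.


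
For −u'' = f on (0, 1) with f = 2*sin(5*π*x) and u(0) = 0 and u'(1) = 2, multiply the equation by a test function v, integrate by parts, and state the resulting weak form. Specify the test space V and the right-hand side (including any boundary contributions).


V = {v ∈ H^1(0, 1) : v(0) = 0} (test functions vanish at x = 0 where u is specified); weak form: ∫_0^1 u'v' dx = ∫_0^1 (2*sin(5*π*x)) v dx + 2·v(1) for all v ∈ V.

Multiply both sides by a test function v and integrate from 0 to 1:
  ∫_0^1 −u''(x) v(x) dx = ∫_0^1 f(x) v(x) dx.
Integrate the LHS by parts once:
  ∫_0^1 −u'' v dx = −[u'(x) v(x)]_0^1 + ∫_0^1 u'(x) v'(x) dx.
Thus ∫_0^1 u'(x) v'(x) dx = ∫_0^1 f(x) v(x) dx + [u'(x) v(x)]_0^1.
Choose V so that boundary terms are either known or forced to vanish.
Mixed BC: u(0) = 0 (Dirichlet) and u'(1) = 2 (Neumann). Define V = {v ∈ H^1(0, 1) : v(0) = 0}. Then [u' v]_0^1 = u'(1)·v(1) − u'(0)·0 = 2·v(1).
Weak formulation: find u (satisfying any essential BC) such that ∫_0^1 u'(x) v'(x) dx = ∫_0^1 f v dx + 2·v(1) for all v ∈ V (Dirichlet at 0 absorbed into V; Neumann datum at x = 1 contributes the boundary term).
Substituting f(x) = 2*sin(5*π*x), the right-hand side is ∫_0^1 (2*sin(5*π*x)) v dx + 2·v(1).


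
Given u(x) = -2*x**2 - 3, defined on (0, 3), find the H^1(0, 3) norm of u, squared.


||u||_{H^1}^2 = 2367/5

The H^1 norm (squared) on an interval (0, L) is
  ||u||_{H^1}^2 = ∫_0^L u(x)^2 dx + ∫_0^L u'(x)^2 dx.
Compute u'(x) = -4*x.
Then u(x)^2 = 4*x**4 + 12*x**2 + 9 and u'(x)^2 = 16*x**2.
Integrate each monomial from 0 to 3 using ∫_0^3 c·x^n dx = c·3^(n+1)/(n+1):
  ∫_0^3 u(x)^2 dx = ∫_0^3 (4*x^4 + 12*x^2 + 9) dx. Term by term:
    ∫_0^3 4*x^4 dx = 972/5;  ∫_0^3 12*x^2 dx = 108;  ∫_0^3 9 dx = 27.
  Sum: 972/5 + 108 + 27 = 1647/5.
  ∫_0^3 u'(x)^2 dx = ∫_0^3 (16*x^2) dx. Term by term:
    ∫_0^3 16*x^2 dx = 144.
Adding: ||u||_{H^1}^2 = 1647/5 + 144 = 2367/5.


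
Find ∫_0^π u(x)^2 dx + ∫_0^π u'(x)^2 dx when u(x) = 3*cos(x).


||u||_{H^1(0,π)}^2 = 9*π

u'(x) = -3*sin(x).
Expand u² and (u')² and integrate term by term on (0, π), using: for integers n ≥ 1, ∫_0^π sin²(nx) dx = ∫_0^π cos²(nx) dx = π/2; for n ≠ n', ∫_0^π sin(nx)sin(n'x) dx = ∫_0^π cos(nx)cos(n'x) dx = 0; and by product-to-sum, ∫_0^π sin(nx)cos(n'x) dx = ½∫_0^π [sin((n+n')x) + sin((n−n')x)] dx, which is 0 when n+n' is even and 2n/(n²−n'²) when n+n' is odd (it need not vanish on (0, π)).
  u² squared terms: (3)²·∫cos(x)² dx = 9·π/2 = 9*π/2.
  So ∫_0^π u² dx = 9*π/2.
  (u')² squared terms: (-3)²·∫sin(x)² dx = 9·π/2 = 9*π/2.
  So ∫_0^π (u')² dx = 9*π/2.
||u||_{H^1}^2 = (9*π/2) + (9*π/2) = 9*π.


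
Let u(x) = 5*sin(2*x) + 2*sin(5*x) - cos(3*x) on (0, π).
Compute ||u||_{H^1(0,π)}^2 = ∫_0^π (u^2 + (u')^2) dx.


||u||_{H^1(0,π)}^2 = 80 + 239*π/2

u'(x) = 3*sin(3*x) + 10*cos(2*x) + 10*cos(5*x).
Expand u² and (u')² and integrate term by term on (0, π), using: for integers n ≥ 1, ∫_0^π sin²(nx) dx = ∫_0^π cos²(nx) dx = π/2; for n ≠ n', ∫_0^π sin(nx)sin(n'x) dx = ∫_0^π cos(nx)cos(n'x) dx = 0; and by product-to-sum, ∫_0^π sin(nx)cos(n'x) dx = ½∫_0^π [sin((n+n')x) + sin((n−n')x)] dx, which is 0 when n+n' is even and 2n/(n²−n'²) when n+n' is odd (it need not vanish on (0, π)).
  u² squared terms: (-1)²·∫cos(3x)² dx = 1·π/2 = π/2;  (2)²·∫sin(5x)² dx = 4·π/2 = 2*π;  (5)²·∫sin(2x)² dx = 25·π/2 = 25*π/2.
  u² cross terms: 2·(-1)·(2)·∫cos(3x)·sin(5x) dx = -4·(0) = 0;  2·(-1)·(5)·∫cos(3x)·sin(2x) dx = -10·(-4/5) = 8;  2·(2)·(5)·∫sin(5x)·sin(2x) dx = 20·(0) = 0.
  So ∫_0^π u² dx = π/2 + 2*π + 25*π/2 + 0 + 8 + 0 = 8 + 15*π.
  (u')² squared terms: (3)²·∫sin(3x)² dx = 9·π/2 = 9*π/2;  (10)²·∫cos(2x)² dx = 100·π/2 = 50*π;  (10)²·∫cos(5x)² dx = 100·π/2 = 50*π.
  (u')² cross terms: 2·(3)·(10)·∫sin(3x)·cos(2x) dx = 60·(6/5) = 72;  2·(3)·(10)·∫sin(3x)·cos(5x) dx = 60·(0) = 0;  2·(10)·(10)·∫cos(2x)·cos(5x) dx = 200·(0) = 0.
  So ∫_0^π (u')² dx = 9*π/2 + 50*π + 50*π + 72 + 0 + 0 = 72 + 209*π/2.
||u||_{H^1}^2 = (8 + 15*π) + (72 + 209*π/2) = 80 + 239*π/2.


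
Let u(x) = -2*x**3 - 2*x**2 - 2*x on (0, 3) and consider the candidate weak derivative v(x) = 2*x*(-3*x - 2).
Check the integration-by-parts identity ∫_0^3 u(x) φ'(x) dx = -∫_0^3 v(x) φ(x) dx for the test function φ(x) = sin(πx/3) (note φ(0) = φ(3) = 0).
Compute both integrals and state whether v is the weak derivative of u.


LHS = -648/π^3 + 210/π, RHS = -648/π^3 + 198/π. No, v is not the weak derivative of u.

u(x) = -2*x**3 - 2*x**2 - 2*x, classical derivative u'(x) = -6*x**2 - 4*x - 2.
φ(x) = sin(πx/3), so φ'(x) = π*cos(π*x/3)/3.
Note φ(0) = φ(3) = 0, so the boundary term u·φ vanishes.
LHS = ∫_0^3 u(x) φ'(x) dx = ∫_0^3 (-2*π*x^3*cos(π*x/3)/3 - 2*π*x^2*cos(π*x/3)/3 - 2*π*x*cos(π*x/3)/3) dx. Term by term:
  ∫_0^3 -2*π*x*cos(π*x/3)/3 dx = 12/π;  ∫_0^3 -2*π*x^2*cos(π*x/3)/3 dx = 36/π;  ∫_0^3 -2*π*x^3*cos(π*x/3)/3 dx = -648/π^3 + 162/π.
Sum: 12/π + 36/π + -648/π^3 + 162/π = -648/π^3 + 210/π.
So LHS = -648/π^3 + 210/π.
∫_0^3 v(x) φ(x) dx = ∫_0^3 (-6*x^2*sin(π*x/3) - 4*x*sin(π*x/3)) dx. Term by term:
  ∫_0^3 -6*x^2*sin(π*x/3) dx = -162/π + 648/π^3;  ∫_0^3 -4*x*sin(π*x/3) dx = -36/π.
Sum: -162/π + 648/π^3 − 36/π = -198/π + 648/π^3.
So RHS = -∫_0^3 v(x) φ(x) dx = -648/π^3 + 198/π.
LHS − RHS = 12/π ≠ 0, so the identity fails.
(For a valid weak derivative the identity must hold for EVERY test function, in particular this one. The failure shows v is NOT the weak derivative of u.)
Correct weak derivative would be u'(x) = -6*x**2 - 4*x - 2.


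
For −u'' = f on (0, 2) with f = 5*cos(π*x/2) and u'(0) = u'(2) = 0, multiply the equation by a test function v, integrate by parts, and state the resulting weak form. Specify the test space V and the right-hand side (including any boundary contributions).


V = H^1(0, 2) (no boundary constraint on v; u is determined up to an additive constant); weak form: ∫_0^2 u'v' dx = ∫_0^2 (5*cos(π*x/2)) v dx for all v ∈ V.

Multiply both sides by a test function v and integrate from 0 to 2:
  ∫_0^2 −u''(x) v(x) dx = ∫_0^2 f(x) v(x) dx.
Integrate the LHS by parts once:
  ∫_0^2 −u'' v dx = −[u'(x) v(x)]_0^2 + ∫_0^2 u'(x) v'(x) dx.
Thus ∫_0^2 u'(x) v'(x) dx = ∫_0^2 f(x) v(x) dx + [u'(x) v(x)]_0^2.
Choose V so that boundary terms are either known or forced to vanish.
u has homogeneous Neumann: u'(0) = u'(2) = 0. So [u' v]_0^2 = 0·v(2) − 0·v(0) = 0 for any v; take V = H^1(0, 2).
Weak formulation: find u (satisfying any essential BC) such that ∫_0^2 u'(x) v'(x) dx = ∫_0^2 f v dx for all v ∈ V (homogeneous Neumann, so boundary terms vanish).
Substituting f(x) = 5*cos(π*x/2), the right-hand side is ∫_0^2 (5*cos(π*x/2)) v dx.
Compatibility check (pure Neumann): taking v ≡ 1 ∈ V gives 0 = ∫_0^2 f dx + (0) − (0), i.e. ∫_0^2 f dx must equal u'(0) − u'(2) = 0. Indeed ∫_0^2 (5*cos(π*x/2)) dx = 0, so the data are compatible. The solution is then unique only up to an additive constant (fix it e.g. by requiring ∫_0^2 u dx = 0).


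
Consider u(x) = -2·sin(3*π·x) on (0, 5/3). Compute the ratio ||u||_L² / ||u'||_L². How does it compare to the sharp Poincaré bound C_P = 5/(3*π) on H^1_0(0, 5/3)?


||u||_L² / ||u'||_L² = 1/(3*π) < C_P = 5/(3*π).

u(x) = -2·sin(3*π·x), so u'(x) = -6*π*cos(3*π*x).
Writing u(x) = A·sin(kπx/L) with A = -2 and k = 5, use ∫_0^L sin²(kπx/L) dx = L/2 and ∫_0^L cos²(kπx/L) dx = L/2.
u² = 4·sin²(3*π·x) and (u')² = 36*π^2·cos²(3*π·x), and each of sin², cos² integrates to L/2 = 5/6 over (0, 5/3).
∫_0^5/3 u² dx = 10/3, so ||u||_L² = sqrt(30)/3.
∫_0^5/3 (u')² dx = 30*π^2, so ||u'||_L² = sqrt(30)*π.
Ratio ||u||_L² / ||u'||_L² = 1/(3*π).
Sharp Poincaré constant on H^1_0(0, 5/3) is C_P = L/π = 5/(3*π), achieved by sin(3*π/5·x).
This is the k = 5 harmonic; the ratio L/(kπ) is strictly less than C_P = L/π, consistent with the sharp inequality ||u||_L² ≤ C_P ||u'||_L².


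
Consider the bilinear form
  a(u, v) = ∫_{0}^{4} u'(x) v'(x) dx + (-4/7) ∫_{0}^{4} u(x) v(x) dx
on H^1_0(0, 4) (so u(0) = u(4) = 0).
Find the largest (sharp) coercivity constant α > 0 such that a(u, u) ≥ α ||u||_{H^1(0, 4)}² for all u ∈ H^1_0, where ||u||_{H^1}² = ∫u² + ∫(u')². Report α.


α = (-64/7 + π^2)/(π^2 + 16)

Coercivity of a(·,·) on H^1_0(0, 4) means a(u, u) ≥ α ||u||_{H^1}² for every u ∈ H^1_0.
The interval has length L = 4, and Poincaré/coercivity depend only on L. Here a(u, u) = ∫(u')² + (-4/7)·∫u².
Here c = -4/7 < 0 with |c| < (π/L)² = π^2/16, so coercivity still holds. The condition a(u,u) ≥ α||u||_{H^1}² reads (1−α)∫(u')² ≥ (α−c)∫u². Any admissible α is ≤ 1 (rapidly oscillating u have ∫u²/∫(u')² → 0), and α = 1 would force 0 ≥ (1−c)∫u², impossible since c < 1; so 1−α > 0. By the sharp Poincaré inequality on H^1_0 of an interval of length L, ∫(u')² ≥ (π/L)²∫u² with equality for the first sine mode sin(π(x−x₀)/L) (x₀ the left endpoint), so the inequality holds for all u iff (1−α)(π/L)² ≥ α − c, i.e. α ≤ ((π/L)² + c)/((π/L)² + 1) = (1 + c(L/π)²)/(1 + (L/π)²). (Direct route, valid since c ≤ 0: Poincaré gives c∫u² ≥ c(L/π)²∫(u')², so a(u,u) ≥ (1 + c(L/π)²)∫(u')², while ||u||_{H^1}² ≤ (1 + (L/π)²)∫(u')²; dividing yields the same α.) With (π/L)² = π^2/16 and c = -4/7, the largest admissible constant is α = ((π/L)² + c)/((π/L)² + 1).
Simplifying, α = (-64/7 + π^2)/(π^2 + 16).


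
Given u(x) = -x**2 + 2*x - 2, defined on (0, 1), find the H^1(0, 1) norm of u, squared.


||u||_{H^1}^2 = 16/5

The H^1 norm (squared) on an interval (0, L) is
  ||u||_{H^1}^2 = ∫_0^L u(x)^2 dx + ∫_0^L u'(x)^2 dx.
Compute u'(x) = 2 - 2*x.
Then u(x)^2 = x**4 - 4*x**3 + 8*x**2 - 8*x + 4 and u'(x)^2 = 4*x**2 - 8*x + 4.
Integrate each monomial from 0 to 1 using ∫_0^1 c·x^n dx = c·1^(n+1)/(n+1):
  ∫_0^1 u(x)^2 dx = ∫_0^1 (x^4 - 4*x^3 + 8*x^2 - 8*x + 4) dx. Term by term:
    ∫_0^1 x^4 dx = 1/5;  ∫_0^1 -4*x^3 dx = -1;  ∫_0^1 8*x^2 dx = 8/3;
    ∫_0^1 -8*x dx = -4;  ∫_0^1 4 dx = 4.
  Sum: 1/5 − 1 + 8/3 − 4 + 4 = 28/15.
  ∫_0^1 u'(x)^2 dx = ∫_0^1 (4*x^2 - 8*x + 4) dx. Term by term:
    ∫_0^1 4*x^2 dx = 4/3;  ∫_0^1 -8*x dx = -4;  ∫_0^1 4 dx = 4.
  Sum: 4/3 − 4 + 4 = 4/3.
Adding: ||u||_{H^1}^2 = 28/15 + 4/3 = 16/5.


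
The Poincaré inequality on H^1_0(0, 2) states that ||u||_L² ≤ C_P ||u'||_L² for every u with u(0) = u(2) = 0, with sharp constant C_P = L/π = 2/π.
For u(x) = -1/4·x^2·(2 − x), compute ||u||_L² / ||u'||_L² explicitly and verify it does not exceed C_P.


||u||_L² / ||u'||_L² = sqrt(14)/7 < C_P = 2/π.

u(x) = -1/4·x^2·(2 − x), so u'(x) = x*(3*x - 4)/4.
u(x) = -1/4·x^2·(2 − x) vanishes at x = 0 and x = 2, so u ∈ H^1_0(0, 2). Differentiate via the product rule and integrate the resulting polynomials term by term.
  ∫_0^2 u² dx = ∫_0^2 (x^6/16 - x^5/4 + x^4/4) dx. Term by term:
    ∫_0^2 x^6/16 dx = 8/7;  ∫_0^2 -x^5/4 dx = -8/3;  ∫_0^2 x^4/4 dx = 8/5.
  Sum: 8/7 − 8/3 + 8/5 = 8/105.
  ∫_0^2 (u')² dx = ∫_0^2 (9*x^4/16 - 3*x^3/2 + x^2) dx. Term by term:
    ∫_0^2 9*x^4/16 dx = 18/5;  ∫_0^2 -3*x^3/2 dx = -6;  ∫_0^2 x^2 dx = 8/3.
  Sum: 18/5 − 6 + 8/3 = 4/15.
∫_0^2 u² dx = 8/105, so ||u||_L² = 2*sqrt(210)/105.
∫_0^2 (u')² dx = 4/15, so ||u'||_L² = 2*sqrt(15)/15.
Ratio ||u||_L² / ||u'||_L² = sqrt(14)/7.
Sharp Poincaré constant on H^1_0(0, 2) is C_P = L/π = 2/π, achieved by sin(π/2·x).
A polynomial bump cannot attain the sharp Poincaré constant (only the first sine eigenfunction does), so the ratio is strictly less than C_P, consistent with ||u||_L² ≤ C_P ||u'||_L².


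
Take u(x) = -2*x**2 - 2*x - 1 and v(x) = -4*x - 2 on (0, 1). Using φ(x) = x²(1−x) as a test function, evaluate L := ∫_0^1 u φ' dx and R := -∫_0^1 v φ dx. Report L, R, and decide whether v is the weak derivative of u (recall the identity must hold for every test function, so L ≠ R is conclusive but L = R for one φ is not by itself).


LHS = 11/30, RHS = 11/30. Yes, v = u' weakly.

u(x) = -2*x**2 - 2*x - 1, classical derivative u'(x) = -4*x - 2.
φ(x) = x²(1−x), so φ'(x) = x*(2 - 3*x).
Note φ(0) = φ(1) = 0, so the boundary term u·φ vanishes.
LHS = ∫_0^1 u(x) φ'(x) dx = ∫_0^1 (6*x^4 + 2*x^3 - x^2 - 2*x) dx. Term by term:
  ∫_0^1 6*x^4 dx = 6/5;  ∫_0^1 2*x^3 dx = 1/2;  ∫_0^1 -x^2 dx = -1/3;
  ∫_0^1 -2*x dx = -1.
Sum: 6/5 + 1/2 − 1/3 − 1 = 11/30.
So LHS = 11/30.
∫_0^1 v(x) φ(x) dx = ∫_0^1 (4*x^4 - 2*x^3 - 2*x^2) dx. Term by term:
  ∫_0^1 4*x^4 dx = 4/5;  ∫_0^1 -2*x^3 dx = -1/2;  ∫_0^1 -2*x^2 dx = -2/3.
Sum: 4/5 − 1/2 − 2/3 = -11/30.
So RHS = -∫_0^1 v(x) φ(x) dx = 11/30.
LHS = RHS, so the identity holds for this test φ.
Moreover u is smooth here and v(x) = u'(x) = -4*x - 2 pointwise, so the identity holds for every test function. Hence v is the weak derivative of u.


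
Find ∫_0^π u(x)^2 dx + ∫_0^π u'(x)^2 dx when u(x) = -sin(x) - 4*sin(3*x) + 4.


||u||_{H^1(0,π)}^2 = -112/3 + 97*π

u'(x) = -cos(x) - 12*cos(3*x).
Expand u² and (u')² and integrate term by term on (0, π), using: for integers n ≥ 1, ∫_0^π sin²(nx) dx = ∫_0^π cos²(nx) dx = π/2; for n ≠ n', ∫_0^π sin(nx)sin(n'x) dx = ∫_0^π cos(nx)cos(n'x) dx = 0; and by product-to-sum, ∫_0^π sin(nx)cos(n'x) dx = ½∫_0^π [sin((n+n')x) + sin((n−n')x)] dx, which is 0 when n+n' is even and 2n/(n²−n'²) when n+n' is odd (it need not vanish on (0, π)). For the constant mode: ∫_0^π 1 dx = π, ∫_0^π cos(nx) dx = 0, ∫_0^π sin(nx) dx = (1−(−1)^n)/n.
  u² squared terms: (4)²·∫1 dx = 16·π = 16*π;  (-1)²·∫sin(x)² dx = 1·π/2 = π/2;  (-4)²·∫sin(3x)² dx = 16·π/2 = 8*π.
  u² cross terms: 2·(4)·(-1)·∫1·sin(x) dx = -8·(2) = -16;  2·(4)·(-4)·∫1·sin(3x) dx = -32·(2/3) = -64/3;  2·(-1)·(-4)·∫sin(x)·sin(3x) dx = 8·(0) = 0.
  So ∫_0^π u² dx = 16*π + π/2 + 8*π − 16 − 64/3 + 0 = -112/3 + 49*π/2.
  (u')² squared terms: (-1)²·∫cos(x)² dx = 1·π/2 = π/2;  (-12)²·∫cos(3x)² dx = 144·π/2 = 72*π.
  (u')² cross terms: 2·(-1)·(-12)·∫cos(x)·cos(3x) dx = 24·(0) = 0.
  So ∫_0^π (u')² dx = π/2 + 72*π + 0 = 145*π/2.
||u||_{H^1}^2 = (-112/3 + 49*π/2) + (145*π/2) = -112/3 + 97*π.


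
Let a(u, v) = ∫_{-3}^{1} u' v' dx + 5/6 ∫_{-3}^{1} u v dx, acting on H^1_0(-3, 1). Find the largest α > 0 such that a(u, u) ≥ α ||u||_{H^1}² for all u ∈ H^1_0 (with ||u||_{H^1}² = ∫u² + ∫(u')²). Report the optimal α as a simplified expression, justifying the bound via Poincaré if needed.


α = (π^2 + 40/3)/(π^2 + 16)

Coercivity of a(·,·) on H^1_0(-3, 1) means a(u, u) ≥ α ||u||_{H^1}² for every u ∈ H^1_0.
The interval has length L = 4, and Poincaré/coercivity depend only on L. Here a(u, u) = ∫(u')² + (5/6)·∫u².
Here 0 < c = 5/6 < 1. The condition a(u,u) ≥ α||u||_{H^1}² reads (1−α)∫(u')² ≥ (α−c)∫u². Any admissible α is ≤ 1 (rapidly oscillating u have ∫u²/∫(u')² → 0), and α = 1 would force 0 ≥ (1−c)∫u², impossible since c < 1; so 1−α > 0. By the sharp Poincaré inequality on H^1_0 of an interval of length L, ∫(u')² ≥ (π/L)²∫u² with equality for the first sine mode sin(π(x−x₀)/L) (x₀ the left endpoint), so the inequality holds for all u iff (1−α)(π/L)² ≥ α − c, i.e. α ≤ ((π/L)² + c)/((π/L)² + 1) = (1 + c(L/π)²)/(1 + (L/π)²). With (π/L)² = π^2/16 and c = 5/6, the largest admissible constant is α = ((π/L)² + c)/((π/L)² + 1).
Simplifying, α = (π^2 + 40/3)/(π^2 + 16).


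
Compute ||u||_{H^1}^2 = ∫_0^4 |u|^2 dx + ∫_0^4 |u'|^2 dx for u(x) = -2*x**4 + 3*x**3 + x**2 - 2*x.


||u||_{H^1}^2 = 32189936/315

The H^1 norm (squared) on an interval (0, L) is
  ||u||_{H^1}^2 = ∫_0^L u(x)^2 dx + ∫_0^L u'(x)^2 dx.
Compute u'(x) = -8*x**3 + 9*x**2 + 2*x - 2.
Then u(x)^2 = 4*x**8 - 12*x**7 + 5*x**6 + 14*x**5 - 11*x**4 - 4*x**3 + 4*x**2 and u'(x)^2 = 64*x**6 - 144*x**5 + 49*x**4 + 68*x**3 - 32*x**2 - 8*x + 4.
Integrate each monomial from 0 to 4 using ∫_0^4 c·x^n dx = c·4^(n+1)/(n+1):
  ∫_0^4 u(x)^2 dx = ∫_0^4 (4*x^8 - 12*x^7 + 5*x^6 + 14*x^5 - 11*x^4 - 4*x^3 + 4*x^2) dx. Term by term:
    ∫_0^4 4*x^8 dx = 1048576/9;  ∫_0^4 -12*x^7 dx = -98304;  ∫_0^4 5*x^6 dx = 81920/7;
    ∫_0^4 14*x^5 dx = 28672/3;  ∫_0^4 -11*x^4 dx = -11264/5;  ∫_0^4 -4*x^3 dx = -256;
    ∫_0^4 4*x^2 dx = 256/3.
  Sum: 1048576/9 − 98304 + 81920/7 + 28672/3 − 11264/5 − 256 + 256/3 = 11667968/315.
  ∫_0^4 u'(x)^2 dx = ∫_0^4 (64*x^6 - 144*x^5 + 49*x^4 + 68*x^3 - 32*x^2 - 8*x + 4) dx. Term by term:
    ∫_0^4 64*x^6 dx = 1048576/7;  ∫_0^4 -144*x^5 dx = -98304;  ∫_0^4 49*x^4 dx = 50176/5;
    ∫_0^4 68*x^3 dx = 4352;  ∫_0^4 -32*x^2 dx = -2048/3;  ∫_0^4 -8*x dx = -64;
    ∫_0^4 4 dx = 16.
  Sum: 1048576/7 − 98304 + 50176/5 + 4352 − 2048/3 − 64 + 16 = 6840656/105.
Adding: ||u||_{H^1}^2 = 11667968/315 + 6840656/105 = 32189936/315.


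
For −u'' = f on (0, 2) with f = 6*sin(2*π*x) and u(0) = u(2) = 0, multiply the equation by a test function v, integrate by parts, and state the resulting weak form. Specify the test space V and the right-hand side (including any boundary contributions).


V = H^1_0(0, 2) (so v(0) = v(2) = 0); weak form: ∫_0^2 u'v' dx = ∫_0^2 (6*sin(2*π*x)) v dx for all v ∈ V.

Multiply both sides by a test function v and integrate from 0 to 2:
  ∫_0^2 −u''(x) v(x) dx = ∫_0^2 f(x) v(x) dx.
Integrate the LHS by parts once:
  ∫_0^2 −u'' v dx = −[u'(x) v(x)]_0^2 + ∫_0^2 u'(x) v'(x) dx.
Thus ∫_0^2 u'(x) v'(x) dx = ∫_0^2 f(x) v(x) dx + [u'(x) v(x)]_0^2.
Choose V so that boundary terms are either known or forced to vanish.
u is Dirichlet: u(0) = u(2) = 0. Let V = H^1_0(0, 2); then v(0) = v(2) = 0, and [u' v]_0^2 = 0.
Weak formulation: find u (satisfying any essential BC) such that ∫_0^2 u'(x) v'(x) dx = ∫_0^2 f v dx for all v ∈ V.
Substituting f(x) = 6*sin(2*π*x), the right-hand side is ∫_0^2 (6*sin(2*π*x)) v dx.


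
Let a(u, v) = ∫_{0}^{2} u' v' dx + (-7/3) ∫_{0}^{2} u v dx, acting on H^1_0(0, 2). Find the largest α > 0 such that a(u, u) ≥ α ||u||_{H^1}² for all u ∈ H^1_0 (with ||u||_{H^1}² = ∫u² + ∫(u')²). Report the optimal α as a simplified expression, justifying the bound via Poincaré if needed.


α = (-28/3 + π^2)/(4 + π^2)

Coercivity of a(·,·) on H^1_0(0, 2) means a(u, u) ≥ α ||u||_{H^1}² for every u ∈ H^1_0.
The interval has length L = 2, and Poincaré/coercivity depend only on L. Here a(u, u) = ∫(u')² + (-7/3)·∫u².
Here c = -7/3 < 0 with |c| < (π/L)² = π^2/4, so coercivity still holds. The condition a(u,u) ≥ α||u||_{H^1}² reads (1−α)∫(u')² ≥ (α−c)∫u². Any admissible α is ≤ 1 (rapidly oscillating u have ∫u²/∫(u')² → 0), and α = 1 would force 0 ≥ (1−c)∫u², impossible since c < 1; so 1−α > 0. By the sharp Poincaré inequality on H^1_0 of an interval of length L, ∫(u')² ≥ (π/L)²∫u² with equality for the first sine mode sin(π(x−x₀)/L) (x₀ the left endpoint), so the inequality holds for all u iff (1−α)(π/L)² ≥ α − c, i.e. α ≤ ((π/L)² + c)/((π/L)² + 1) = (1 + c(L/π)²)/(1 + (L/π)²). (Direct route, valid since c ≤ 0: Poincaré gives c∫u² ≥ c(L/π)²∫(u')², so a(u,u) ≥ (1 + c(L/π)²)∫(u')², while ||u||_{H^1}² ≤ (1 + (L/π)²)∫(u')²; dividing yields the same α.) With (π/L)² = π^2/4 and c = -7/3, the largest admissible constant is α = ((π/L)² + c)/((π/L)² + 1).
Simplifying, α = (-28/3 + π^2)/(4 + π^2).


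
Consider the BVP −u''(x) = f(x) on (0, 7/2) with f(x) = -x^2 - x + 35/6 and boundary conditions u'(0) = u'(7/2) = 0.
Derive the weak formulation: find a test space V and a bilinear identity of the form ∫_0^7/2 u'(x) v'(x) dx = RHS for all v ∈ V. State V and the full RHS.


V = H^1(0, 7/2) (no boundary constraint on v; u is determined up to an additive constant); weak form: ∫_0^7/2 u'v' dx = ∫_0^7/2 (-x^2 - x + 35/6) v dx for all v ∈ V.

Multiply both sides by a test function v and integrate from 0 to 7/2:
  ∫_0^7/2 −u''(x) v(x) dx = ∫_0^7/2 f(x) v(x) dx.
Integrate the LHS by parts once:
  ∫_0^7/2 −u'' v dx = −[u'(x) v(x)]_0^7/2 + ∫_0^7/2 u'(x) v'(x) dx.
Thus ∫_0^7/2 u'(x) v'(x) dx = ∫_0^7/2 f(x) v(x) dx + [u'(x) v(x)]_0^7/2.
Choose V so that boundary terms are either known or forced to vanish.
u has homogeneous Neumann: u'(0) = u'(7/2) = 0. So [u' v]_0^7/2 = 0·v(7/2) − 0·v(0) = 0 for any v; take V = H^1(0, 7/2).
Weak formulation: find u (satisfying any essential BC) such that ∫_0^7/2 u'(x) v'(x) dx = ∫_0^7/2 f v dx for all v ∈ V (homogeneous Neumann, so boundary terms vanish).
Substituting f(x) = -x^2 - x + 35/6, the right-hand side is ∫_0^7/2 (-x^2 - x + 35/6) v dx.
Compatibility check (pure Neumann): taking v ≡ 1 ∈ V gives 0 = ∫_0^7/2 f dx + (0) − (0), i.e. ∫_0^7/2 f dx must equal u'(0) − u'(7/2) = 0. Indeed ∫_0^7/2 (-x^2 - x + 35/6) dx = 0, so the data are compatible. The solution is then unique only up to an additive constant (fix it e.g. by requiring ∫_0^7/2 u dx = 0).


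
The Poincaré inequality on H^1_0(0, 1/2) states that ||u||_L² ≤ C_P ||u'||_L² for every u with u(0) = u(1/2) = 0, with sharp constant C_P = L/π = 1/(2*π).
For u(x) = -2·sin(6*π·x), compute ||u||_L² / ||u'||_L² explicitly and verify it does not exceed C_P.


||u||_L² / ||u'||_L² = 1/(6*π) < C_P = 1/(2*π).

u(x) = -2·sin(6*π·x), so u'(x) = -12*π*cos(6*π*x).
Writing u(x) = A·sin(kπx/L) with A = -2 and k = 3, use ∫_0^L sin²(kπx/L) dx = L/2 and ∫_0^L cos²(kπx/L) dx = L/2.
u² = 4·sin²(6*π·x) and (u')² = 144*π^2·cos²(6*π·x), and each of sin², cos² integrates to L/2 = 1/4 over (0, 1/2).
∫_0^1/2 u² dx = 1, so ||u||_L² = 1.
∫_0^1/2 (u')² dx = 36*π^2, so ||u'||_L² = 6*π.
Ratio ||u||_L² / ||u'||_L² = 1/(6*π).
Sharp Poincaré constant on H^1_0(0, 1/2) is C_P = L/π = 1/(2*π), achieved by sin(2*π·x).
This is the k = 3 harmonic; the ratio L/(kπ) is strictly less than C_P = L/π, consistent with the sharp inequality ||u||_L² ≤ C_P ||u'||_L².


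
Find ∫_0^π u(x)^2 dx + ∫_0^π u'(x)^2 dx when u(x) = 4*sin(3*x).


||u||_{H^1(0,π)}^2 = 80*π

u'(x) = 12*cos(3*x).
Expand u² and (u')² and integrate term by term on (0, π), using: for integers n ≥ 1, ∫_0^π sin²(nx) dx = ∫_0^π cos²(nx) dx = π/2; for n ≠ n', ∫_0^π sin(nx)sin(n'x) dx = ∫_0^π cos(nx)cos(n'x) dx = 0; and by product-to-sum, ∫_0^π sin(nx)cos(n'x) dx = ½∫_0^π [sin((n+n')x) + sin((n−n')x)] dx, which is 0 when n+n' is even and 2n/(n²−n'²) when n+n' is odd (it need not vanish on (0, π)).
  u² squared terms: (4)²·∫sin(3x)² dx = 16·π/2 = 8*π.
  So ∫_0^π u² dx = 8*π.
  (u')² squared terms: (12)²·∫cos(3x)² dx = 144·π/2 = 72*π.
  So ∫_0^π (u')² dx = 72*π.
||u||_{H^1}^2 = (8*π) + (72*π) = 80*π.


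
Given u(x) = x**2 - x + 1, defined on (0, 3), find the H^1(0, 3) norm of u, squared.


||u||_{H^1}^2 = 501/10

The H^1 norm (squared) on an interval (0, L) is
  ||u||_{H^1}^2 = ∫_0^L u(x)^2 dx + ∫_0^L u'(x)^2 dx.
Compute u'(x) = 2*x - 1.
Then u(x)^2 = x**4 - 2*x**3 + 3*x**2 - 2*x + 1 and u'(x)^2 = 4*x**2 - 4*x + 1.
Integrate each monomial from 0 to 3 using ∫_0^3 c·x^n dx = c·3^(n+1)/(n+1):
  ∫_0^3 u(x)^2 dx = ∫_0^3 (x^4 - 2*x^3 + 3*x^2 - 2*x + 1) dx. Term by term:
    ∫_0^3 x^4 dx = 243/5;  ∫_0^3 -2*x^3 dx = -81/2;  ∫_0^3 3*x^2 dx = 27;
    ∫_0^3 -2*x dx = -9;  ∫_0^3 1 dx = 3.
  Sum: 243/5 − 81/2 + 27 − 9 + 3 = 291/10.
  ∫_0^3 u'(x)^2 dx = ∫_0^3 (4*x^2 - 4*x + 1) dx. Term by term:
    ∫_0^3 4*x^2 dx = 36;  ∫_0^3 -4*x dx = -18;  ∫_0^3 1 dx = 3.
  Sum: 36 − 18 + 3 = 21.
Adding: ||u||_{H^1}^2 = 291/10 + 21 = 501/10.


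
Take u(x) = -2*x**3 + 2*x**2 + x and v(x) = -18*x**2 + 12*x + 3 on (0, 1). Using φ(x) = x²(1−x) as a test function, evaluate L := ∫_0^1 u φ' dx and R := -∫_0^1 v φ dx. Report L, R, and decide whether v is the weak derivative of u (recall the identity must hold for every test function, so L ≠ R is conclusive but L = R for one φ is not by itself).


LHS = -1/12, RHS = -1/4. No, v is not the weak derivative of u.

u(x) = -2*x**3 + 2*x**2 + x, classical derivative u'(x) = -6*x**2 + 4*x + 1.
φ(x) = x²(1−x), so φ'(x) = x*(2 - 3*x).
Note φ(0) = φ(1) = 0, so the boundary term u·φ vanishes.
LHS = ∫_0^1 u(x) φ'(x) dx = ∫_0^1 (6*x^5 - 10*x^4 + x^3 + 2*x^2) dx. Term by term:
  ∫_0^1 6*x^5 dx = 1;  ∫_0^1 -10*x^4 dx = -2;  ∫_0^1 x^3 dx = 1/4;
  ∫_0^1 2*x^2 dx = 2/3.
Sum: 1 − 2 + 1/4 + 2/3 = -1/12.
So LHS = -1/12.
∫_0^1 v(x) φ(x) dx = ∫_0^1 (18*x^5 - 30*x^4 + 9*x^3 + 3*x^2) dx. Term by term:
  ∫_0^1 18*x^5 dx = 3;  ∫_0^1 -30*x^4 dx = -6;  ∫_0^1 9*x^3 dx = 9/4;
  ∫_0^1 3*x^2 dx = 1.
Sum: 3 − 6 + 9/4 + 1 = 1/4.
So RHS = -∫_0^1 v(x) φ(x) dx = -1/4.
LHS − RHS = 1/6 ≠ 0, so the identity fails.
(For a valid weak derivative the identity must hold for EVERY test function, in particular this one. The failure shows v is NOT the weak derivative of u.)
Correct weak derivative would be u'(x) = -6*x**2 + 4*x + 1.


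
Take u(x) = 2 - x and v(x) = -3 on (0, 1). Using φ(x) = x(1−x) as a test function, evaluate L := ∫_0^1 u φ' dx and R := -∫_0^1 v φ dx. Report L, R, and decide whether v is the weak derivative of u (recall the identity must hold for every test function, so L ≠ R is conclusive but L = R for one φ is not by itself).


LHS = 1/6, RHS = 1/2. No, v is not the weak derivative of u.

u(x) = 2 - x, classical derivative u'(x) = -1.
φ(x) = x(1−x), so φ'(x) = 1 - 2*x.
Note φ(0) = φ(1) = 0, so the boundary term u·φ vanishes.
LHS = ∫_0^1 u(x) φ'(x) dx = ∫_0^1 (2*x^2 - 5*x + 2) dx. Term by term:
  ∫_0^1 2*x^2 dx = 2/3;  ∫_0^1 -5*x dx = -5/2;  ∫_0^1 2 dx = 2.
Sum: 2/3 − 5/2 + 2 = 1/6.
So LHS = 1/6.
∫_0^1 v(x) φ(x) dx = ∫_0^1 (3*x^2 - 3*x) dx. Term by term:
  ∫_0^1 3*x^2 dx = 1;  ∫_0^1 -3*x dx = -3/2.
Sum: 1 − 3/2 = -1/2.
So RHS = -∫_0^1 v(x) φ(x) dx = 1/2.
LHS − RHS = -1/3 ≠ 0, so the identity fails.
(For a valid weak derivative the identity must hold for EVERY test function, in particular this one. The failure shows v is NOT the weak derivative of u.)
Correct weak derivative would be u'(x) = -1.
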